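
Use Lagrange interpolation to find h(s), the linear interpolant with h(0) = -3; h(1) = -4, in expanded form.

h(s) = -s - 3

Build the Lagrange basis polynomials:
L_0(s) = (s - 1) / [-1] = -s + 1
L_1(s) = s / [1] = s
h(s) = (-3)·L_0 + (-4)·L_1
  (-3)·L_0(s) = 3s - 3
  (-4)·L_1(s) = -4s
Adding term by term: -s - 3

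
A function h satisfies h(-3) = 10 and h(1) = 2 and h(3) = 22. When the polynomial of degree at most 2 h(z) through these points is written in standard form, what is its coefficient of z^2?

2

The leading coefficient equals the top divided difference h[-3,1,3].
h[-3,1] = (2 - 10) / (1 - (-3)) = -2
h[1,3] = (22 - 2) / (3 - 1) = 10
h[-3,1,3] = (10 - (-2)) / (3 - (-3)) = 2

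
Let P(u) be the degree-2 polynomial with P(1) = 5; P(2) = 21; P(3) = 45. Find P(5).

117

L_0(5) = (3)·(2)/[(-1)·(-2)] = 3
L_1(5) = (4)·(2)/[(1)·(-1)] = -8
L_2(5) = (4)·(3)/[(2)·(1)] = 6
Sum: 5·(3) + 21·(-8) + 45·(6) = 117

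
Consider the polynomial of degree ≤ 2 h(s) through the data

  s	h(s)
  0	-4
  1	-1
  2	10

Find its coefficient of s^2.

Build the Lagrange basis polynomials:
L_0(s) = (s - 1)(s - 2) / [2] = (1/2)s^2 - (3/2)s + 1
L_1(s) = s(s - 2) / [-1] = -s^2 + 2s
L_2(s) = s(s - 1) / [2] = (1/2)s^2 - (1/2)s
h(s) = (-4)·L_0 + (-1)·L_1 + 10·L_2
Only the coefficient of s^2 is needed; take it from each L_i and combine:
(-4)·(1/2) + (-1)·(-1) + 10·(1/2) = 4

4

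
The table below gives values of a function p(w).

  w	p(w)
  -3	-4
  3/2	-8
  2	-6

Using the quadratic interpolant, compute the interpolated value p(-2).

L_0(-2) = (-7/2)·(-4)/[(-9/2)·(-5)] = 28/45
L_1(-2) = (1)·(-4)/[(9/2)·(-1/2)] = 16/9
L_2(-2) = (1)·(-7/2)/[(5)·(1/2)] = -7/5
Sum: (-4)·(28/45) + (-8)·(16/9) + (-6)·(-7/5) = -374/45

-374/45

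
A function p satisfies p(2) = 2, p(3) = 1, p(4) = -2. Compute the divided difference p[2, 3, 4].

p[2,3] = (1 - 2) / (3 - 2) = -1
p[3,4] = (-2 - 1) / (4 - 3) = -3
p[2,3,4] = (-3 - (-1)) / (4 - 2) = -1

-1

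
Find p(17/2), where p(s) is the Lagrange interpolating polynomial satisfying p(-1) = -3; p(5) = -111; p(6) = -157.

L_0(17/2) = (7/2)·(5/2)/[(-6)·(-7)] = 5/24
L_1(17/2) = (19/2)·(5/2)/[(6)·(-1)] = -95/24
L_2(17/2) = (19/2)·(7/2)/[(7)·(1)] = 19/4
Sum: (-3)·(5/24) + (-111)·(-95/24) + (-157)·(19/4) = -307

-307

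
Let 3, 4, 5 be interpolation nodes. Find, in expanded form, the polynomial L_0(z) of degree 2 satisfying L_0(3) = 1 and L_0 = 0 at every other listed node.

L_0(z) = (z - 4)(z - 5) / [(-1)·(-2)]
       = (z^2 - 9z + 20) / (2)

L_0(z) = (1/2)z^2 - (9/2)z + 10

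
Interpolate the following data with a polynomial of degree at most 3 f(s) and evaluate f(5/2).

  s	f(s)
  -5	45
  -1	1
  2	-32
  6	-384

Evaluate each Lagrange basis at s = 5/2:
L_0(5/2) = (7/2)·(1/2)·(-7/2)/[(-4)·(-7)·(-11)] = 7/352
L_1(5/2) = (15/2)·(1/2)·(-7/2)/[(4)·(-3)·(-7)] = -5/32
L_2(5/2) = (15/2)·(7/2)·(-7/2)/[(7)·(3)·(-4)] = 35/32
L_3(5/2) = (15/2)·(7/2)·(1/2)/[(11)·(7)·(4)] = 15/352
Sum: 45·(7/352) + 1·(-5/32) + (-32)·(35/32) + (-384)·(15/352) = -405/8

-405/8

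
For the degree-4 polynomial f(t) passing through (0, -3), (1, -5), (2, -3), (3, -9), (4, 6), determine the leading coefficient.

41/24

The leading coefficient equals the top divided difference f[0,1,2,3,4].
f[0,1] = (-5 - (-3)) / (1 - 0) = -2
f[1,2] = (-3 - (-5)) / (2 - 1) = 2
f[2,3] = (-9 - (-3)) / (3 - 2) = -6
f[3,4] = (6 - (-9)) / (4 - 3) = 15
f[0,1,2] = (2 - (-2)) / (2 - 0) = 2
f[1,2,3] = (-6 - 2) / (3 - 1) = -4
f[2,3,4] = (15 - (-6)) / (4 - 2) = 21/2
f[0,1,2,3] = (-4 - 2) / (3 - 0) = -2
f[1,2,3,4] = (21/2 - (-4)) / (4 - 1) = 29/6
f[0,1,2,3,4] = (29/6 - (-2)) / (4 - 0) = 41/24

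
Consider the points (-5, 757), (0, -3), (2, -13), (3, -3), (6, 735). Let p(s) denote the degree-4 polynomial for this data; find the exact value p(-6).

Using Newton's divided-difference form:
p[-5,0] = (-3 - 757) / (0 - (-5)) = -152
p[0,2] = (-13 - (-3)) / (2 - 0) = -5
p[2,3] = (-3 - (-13)) / (3 - 2) = 10
p[3,6] = (735 - (-3)) / (6 - 3) = 246
p[-5,0,2] = (-5 - (-152)) / (2 - (-5)) = 21
p[0,2,3] = (10 - (-5)) / (3 - 0) = 5
p[2,3,6] = (246 - 10) / (6 - 2) = 59
p[-5,0,2,3] = (5 - 21) / (3 - (-5)) = -2
p[0,2,3,6] = (59 - 5) / (6 - 0) = 9
p[-5,0,2,3,6] = (9 - (-2)) / (6 - (-5)) = 1
p(-6) = 757 + (-152)·(-1) + 21·(-1)·(-6) + (-2)·(-1)·(-6)·(-8) + 1·(-1)·(-6)·(-8)·(-9) = 1563

1563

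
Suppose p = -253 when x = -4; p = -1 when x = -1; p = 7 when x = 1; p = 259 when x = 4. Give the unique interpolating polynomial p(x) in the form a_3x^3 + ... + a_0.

Newton's divided differences:
p[-4,-1] = (-1 - (-253)) / (-1 - (-4)) = 84
p[-1,1] = (7 - (-1)) / (1 - (-1)) = 4
p[1,4] = (259 - 7) / (4 - 1) = 84
p[-4,-1,1] = (4 - 84) / (1 - (-4)) = -16
p[-1,1,4] = (84 - 4) / (4 - (-1)) = 16
p[-4,-1,1,4] = (16 - (-16)) / (4 - (-4)) = 4
p(x) = -253 + 84·(x + 4) + (-16)·(x + 4)(x + 1) + 4·(x + 4)(x + 1)(x - 1)
Expanding: p(x) = 4x^3 + 3

p(x) = 4x^3 + 3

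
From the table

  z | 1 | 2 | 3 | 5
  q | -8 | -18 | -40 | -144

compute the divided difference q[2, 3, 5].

q[2,3] = (-40 - (-18)) / (3 - 2) = -22
q[3,5] = (-144 - (-40)) / (5 - 3) = -52
q[2,3,5] = (-52 - (-22)) / (5 - 2) = -10

-10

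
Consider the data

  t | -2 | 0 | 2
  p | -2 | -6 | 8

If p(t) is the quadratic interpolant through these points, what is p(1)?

-5/4

Using Newton's divided-difference form:
p[-2,0] = (-6 - (-2)) / (0 - (-2)) = -2
p[0,2] = (8 - (-6)) / (2 - 0) = 7
p[-2,0,2] = (7 - (-2)) / (2 - (-2)) = 9/4
p(1) = -2 + (-2)·(3) + (9/4)·(3)·(1) = -5/4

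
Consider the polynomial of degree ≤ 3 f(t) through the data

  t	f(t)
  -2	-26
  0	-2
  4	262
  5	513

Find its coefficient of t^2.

1

L_0(t) = t(t - 4)(t - 5) / [-84] = -(1/84)t^3 + (3/28)t^2 - (5/21)t
L_1(t) = (t + 2)(t - 4)(t - 5) / [40] = (1/40)t^3 - (7/40)t^2 + (1/20)t + 1
L_2(t) = (t + 2)t(t - 5) / [-24] = -(1/24)t^3 + (1/8)t^2 + (5/12)t
L_3(t) = (t + 2)t(t - 4) / [35] = (1/35)t^3 - (2/35)t^2 - (8/35)t
f(t) = (-26)·L_0 + (-2)·L_1 + 262·L_2 + 513·L_3
Only the coefficient of t^2 is needed; take it from each L_i and combine:
(-26)·(3/28) + (-2)·(-7/40) + 262·(1/8) + 513·(-2/35) = 1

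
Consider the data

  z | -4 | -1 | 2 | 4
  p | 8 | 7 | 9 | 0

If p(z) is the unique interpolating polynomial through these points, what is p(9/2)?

-439/96

Evaluate each Lagrange basis at z = 9/2:
L_0(9/2) = (11/2)·(5/2)·(1/2)/[(-3)·(-6)·(-8)] = -55/1152
L_1(9/2) = (17/2)·(5/2)·(1/2)/[(3)·(-3)·(-5)] = 17/72
L_2(9/2) = (17/2)·(11/2)·(1/2)/[(6)·(3)·(-2)] = -187/288
L_3(9/2) = (17/2)·(11/2)·(5/2)/[(8)·(5)·(2)] = 187/128
Sum: 8·(-55/1152) + 7·(17/72) + 9·(-187/288) + 0 = -439/96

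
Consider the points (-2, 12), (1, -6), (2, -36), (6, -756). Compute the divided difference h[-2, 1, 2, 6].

h[-2,1] = (-6 - 12) / (1 - (-2)) = -6
h[1,2] = (-36 - (-6)) / (2 - 1) = -30
h[2,6] = (-756 - (-36)) / (6 - 2) = -180
h[-2,1,2] = (-30 - (-6)) / (2 - (-2)) = -6
h[1,2,6] = (-180 - (-30)) / (6 - 1) = -30
h[-2,1,2,6] = (-30 - (-6)) / (6 - (-2)) = -3

-3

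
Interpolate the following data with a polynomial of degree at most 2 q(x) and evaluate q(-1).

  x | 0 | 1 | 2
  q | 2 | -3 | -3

Evaluate each Lagrange basis at x = -1:
L_0(-1) = (-2)·(-3)/[(-1)·(-2)] = 3
L_1(-1) = (-1)·(-3)/[(1)·(-1)] = -3
L_2(-1) = (-1)·(-2)/[(2)·(1)] = 1
Sum: 2·(3) + (-3)·(-3) + (-3)·(1) = 12

12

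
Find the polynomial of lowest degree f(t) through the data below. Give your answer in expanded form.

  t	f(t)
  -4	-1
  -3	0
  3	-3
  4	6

L_0(t) = (t + 3)(t - 3)(t - 4) / [-56] = -(1/56)t^3 + (1/14)t^2 + (9/56)t - 9/14
L_1(t) = (t + 4)(t - 3)(t - 4) / [42] = (1/42)t^3 - (1/14)t^2 - (8/21)t + 8/7
L_2(t) = (t + 4)(t + 3)(t - 4) / [-42] = -(1/42)t^3 - (1/14)t^2 + (8/21)t + 8/7
L_3(t) = (t + 4)(t + 3)(t - 3) / [56] = (1/56)t^3 + (1/14)t^2 - (9/56)t - 9/14
f(t) = (-1)·L_0 + 0·L_1 + (-3)·L_2 + 6·L_3
  (-1)·L_0(t) = (1/56)t^3 - (1/14)t^2 - (9/56)t + 9/14
  0·L_1(t) = 0
  (-3)·L_2(t) = (1/14)t^3 + (3/14)t^2 - (8/7)t - 24/7
  6·L_3(t) = (3/28)t^3 + (3/7)t^2 - (27/28)t - 27/7
Adding term by term: (11/56)t^3 + (4/7)t^2 - (127/56)t - 93/14

f(t) = (11/56)t^3 + (4/7)t^2 - (127/56)t - 93/14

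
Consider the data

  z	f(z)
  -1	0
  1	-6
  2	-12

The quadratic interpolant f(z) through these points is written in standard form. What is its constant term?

-2

L_0(z) = (z - 1)(z - 2) / [6] = (1/6)z^2 - (1/2)z + 1/3
L_1(z) = (z + 1)(z - 2) / [-2] = -(1/2)z^2 + (1/2)z + 1
L_2(z) = (z + 1)(z - 1) / [3] = (1/3)z^2 - 1/3
f(z) = 0·L_0 + (-6)·L_1 + (-12)·L_2
Only the constant term is needed; take it from each L_i and combine:
0·(1/3) + (-6)·(1) + (-12)·(-1/3) = -2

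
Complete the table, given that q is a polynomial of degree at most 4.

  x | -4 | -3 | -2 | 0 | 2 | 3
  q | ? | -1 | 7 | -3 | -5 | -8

-187/5

The 5 known values determine q uniquely (degree ≤ 4).
L_0(-4) = (-2)·(-4)·(-6)·(-7)/[(-1)·(-3)·(-5)·(-6)] = 56/15
L_1(-4) = (-1)·(-4)·(-6)·(-7)/[(1)·(-2)·(-4)·(-5)] = -21/5
L_2(-4) = (-1)·(-2)·(-6)·(-7)/[(3)·(2)·(-2)·(-3)] = 7/3
L_3(-4) = (-1)·(-2)·(-4)·(-7)/[(5)·(4)·(2)·(-1)] = -7/5
L_4(-4) = (-1)·(-2)·(-4)·(-6)/[(6)·(5)·(3)·(1)] = 8/15
Sum: (-1)·(56/15) + 7·(-21/5) + (-3)·(7/3) + (-5)·(-7/5) + (-8)·(8/15) = -187/5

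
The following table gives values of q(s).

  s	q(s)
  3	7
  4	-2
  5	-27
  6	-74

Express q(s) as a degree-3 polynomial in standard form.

Newton's divided differences:
q[3,4] = (-2 - 7) / (4 - 3) = -9
q[4,5] = (-27 - (-2)) / (5 - 4) = -25
q[5,6] = (-74 - (-27)) / (6 - 5) = -47
q[3,4,5] = (-25 - (-9)) / (5 - 3) = -8
q[4,5,6] = (-47 - (-25)) / (6 - 4) = -11
q[3,4,5,6] = (-11 - (-8)) / (6 - 3) = -1
q(s) = 7 + (-9)·(s - 3) + (-8)·(s - 3)(s - 4) + (-1)·(s - 3)(s - 4)(s - 5)
Expanding: q(s) = -s^3 + 4s^2 - 2

q(s) = -s^3 + 4s^2 - 2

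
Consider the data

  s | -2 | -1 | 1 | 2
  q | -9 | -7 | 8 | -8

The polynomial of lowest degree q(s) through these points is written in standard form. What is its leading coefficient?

The leading coefficient equals the top divided difference q[-2,-1,1,2].
q[-2,-1] = (-7 - (-9)) / (-1 - (-2)) = 2
q[-1,1] = (8 - (-7)) / (1 - (-1)) = 15/2
q[1,2] = (-8 - 8) / (2 - 1) = -16
q[-2,-1,1] = (15/2 - 2) / (1 - (-2)) = 11/6
q[-1,1,2] = (-16 - 15/2) / (2 - (-1)) = -47/6
q[-2,-1,1,2] = (-47/6 - 11/6) / (2 - (-2)) = -29/12

-29/12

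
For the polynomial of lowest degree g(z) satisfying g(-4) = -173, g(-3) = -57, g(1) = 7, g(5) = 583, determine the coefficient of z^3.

The leading coefficient equals the top divided difference g[-4,-3,1,5].
g[-4,-3] = (-57 - (-173)) / (-3 - (-4)) = 116
g[-3,1] = (7 - (-57)) / (1 - (-3)) = 16
g[1,5] = (583 - 7) / (5 - 1) = 144
g[-4,-3,1] = (16 - 116) / (1 - (-4)) = -20
g[-3,1,5] = (144 - 16) / (5 - (-3)) = 16
g[-4,-3,1,5] = (16 - (-20)) / (5 - (-4)) = 4

4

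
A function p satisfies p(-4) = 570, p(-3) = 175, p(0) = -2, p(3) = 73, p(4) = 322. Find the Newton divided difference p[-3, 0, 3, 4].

p[-3,0] = (-2 - 175) / (0 - (-3)) = -59
p[0,3] = (73 - (-2)) / (3 - 0) = 25
p[3,4] = (322 - 73) / (4 - 3) = 249
p[-3,0,3] = (25 - (-59)) / (3 - (-3)) = 14
p[0,3,4] = (249 - 25) / (4 - 0) = 56
p[-3,0,3,4] = (56 - 14) / (4 - (-3)) = 6

6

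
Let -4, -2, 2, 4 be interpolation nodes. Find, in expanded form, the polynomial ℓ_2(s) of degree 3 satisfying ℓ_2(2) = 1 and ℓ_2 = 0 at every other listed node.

ℓ_2(s) = -(1/48)s^3 - (1/24)s^2 + (1/3)s + 2/3

ℓ_2(s) = (s + 4)(s + 2)(s - 4) / [(6)·(4)·(-2)]
       = (s^3 + 2s^2 - 16s - 32) / (-48)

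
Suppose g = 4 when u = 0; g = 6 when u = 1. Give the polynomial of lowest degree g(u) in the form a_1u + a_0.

g(u) = 2u + 4

Build the Lagrange basis polynomials:
L_0(u) = (u - 1) / [-1] = -u + 1
L_1(u) = u / [1] = u
g(u) = 4·L_0 + 6·L_1
  4·L_0(u) = -4u + 4
  6·L_1(u) = 6u
Adding term by term: 2u + 4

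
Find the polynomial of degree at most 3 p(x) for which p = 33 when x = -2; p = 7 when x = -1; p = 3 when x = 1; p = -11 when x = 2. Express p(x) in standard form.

L_0(x) = (x + 1)(x - 1)(x - 2) / [-12] = -(1/12)x^3 + (1/6)x^2 + (1/12)x - 1/6
L_1(x) = (x + 2)(x - 1)(x - 2) / [6] = (1/6)x^3 - (1/6)x^2 - (2/3)x + 2/3
L_2(x) = (x + 2)(x + 1)(x - 2) / [-6] = -(1/6)x^3 - (1/6)x^2 + (2/3)x + 2/3
L_3(x) = (x + 2)(x + 1)(x - 1) / [12] = (1/12)x^3 + (1/6)x^2 - (1/12)x - 1/6
p(x) = 33·L_0 + 7·L_1 + 3·L_2 + (-11)·L_3
  33·L_0(x) = -(11/4)x^3 + (11/2)x^2 + (11/4)x - 11/2
  7·L_1(x) = (7/6)x^3 - (7/6)x^2 - (14/3)x + 14/3
  3·L_2(x) = -(1/2)x^3 - (1/2)x^2 + 2x + 2
  (-11)·L_3(x) = -(11/12)x^3 - (11/6)x^2 + (11/12)x + 11/6
Adding term by term: -3x^3 + 2x^2 + x + 3

p(x) = -3x^3 + 2x^2 + x + 3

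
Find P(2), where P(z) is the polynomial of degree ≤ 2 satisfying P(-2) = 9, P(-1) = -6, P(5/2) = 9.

Evaluate each Lagrange basis at z = 2:
L_0(2) = (3)·(-1/2)/[(-1)·(-9/2)] = -1/3
L_1(2) = (4)·(-1/2)/[(1)·(-7/2)] = 4/7
L_2(2) = (4)·(3)/[(9/2)·(7/2)] = 16/21
Sum: 9·(-1/3) + (-6)·(4/7) + 9·(16/21) = 3/7

3/7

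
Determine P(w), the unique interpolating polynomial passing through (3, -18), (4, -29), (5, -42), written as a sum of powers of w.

P(w) = -w^2 - 4w + 3

Build the Lagrange basis polynomials:
L_0(w) = (w - 4)(w - 5) / [2] = (1/2)w^2 - (9/2)w + 10
L_1(w) = (w - 3)(w - 5) / [-1] = -w^2 + 8w - 15
L_2(w) = (w - 3)(w - 4) / [2] = (1/2)w^2 - (7/2)w + 6
P(w) = (-18)·L_0 + (-29)·L_1 + (-42)·L_2
  (-18)·L_0(w) = -9w^2 + 81w - 180
  (-29)·L_1(w) = 29w^2 - 232w + 435
  (-42)·L_2(w) = -21w^2 + 147w - 252
Adding term by term: -w^2 - 4w + 3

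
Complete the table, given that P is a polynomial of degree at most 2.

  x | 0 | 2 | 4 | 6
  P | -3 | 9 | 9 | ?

-3

The 3 known values determine P uniquely (degree ≤ 2).
Evaluate each Lagrange basis at x = 6:
L_0(6) = (4)·(2)/[(-2)·(-4)] = 1
L_1(6) = (6)·(2)/[(2)·(-2)] = -3
L_2(6) = (6)·(4)/[(4)·(2)] = 3
Sum: (-3)·(1) + 9·(-3) + 9·(3) = -3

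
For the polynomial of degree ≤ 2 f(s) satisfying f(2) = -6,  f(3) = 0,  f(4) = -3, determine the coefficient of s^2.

Build the Lagrange basis polynomials:
L_0(s) = (s - 3)(s - 4) / [2] = (1/2)s^2 - (7/2)s + 6
L_1(s) = (s - 2)(s - 4) / [-1] = -s^2 + 6s - 8
L_2(s) = (s - 2)(s - 3) / [2] = (1/2)s^2 - (5/2)s + 3
f(s) = (-6)·L_0 + 0·L_1 + (-3)·L_2
Only the coefficient of s^2 is needed; take it from each L_i and combine:
(-6)·(1/2) + 0·(-1) + (-3)·(1/2) = -9/2

-9/2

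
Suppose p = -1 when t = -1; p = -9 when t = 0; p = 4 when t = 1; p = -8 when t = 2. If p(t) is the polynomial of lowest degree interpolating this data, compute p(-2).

74

Evaluate each Lagrange basis at t = -2:
L_0(-2) = (-2)·(-3)·(-4)/[(-1)·(-2)·(-3)] = 4
L_1(-2) = (-1)·(-3)·(-4)/[(1)·(-1)·(-2)] = -6
L_2(-2) = (-1)·(-2)·(-4)/[(2)·(1)·(-1)] = 4
L_3(-2) = (-1)·(-2)·(-3)/[(3)·(2)·(1)] = -1
Sum: (-1)·(4) + (-9)·(-6) + 4·(4) + (-8)·(-1) = 74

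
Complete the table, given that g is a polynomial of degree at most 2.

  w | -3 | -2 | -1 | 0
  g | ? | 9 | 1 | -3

The 3 known values determine g uniquely (degree ≤ 2).
Evaluate each Lagrange basis at w = -3:
L_0(-3) = (-2)·(-3)/[(-1)·(-2)] = 3
L_1(-3) = (-1)·(-3)/[(1)·(-1)] = -3
L_2(-3) = (-1)·(-2)/[(2)·(1)] = 1
Sum: 9·(3) + 1·(-3) + (-3)·(1) = 21

21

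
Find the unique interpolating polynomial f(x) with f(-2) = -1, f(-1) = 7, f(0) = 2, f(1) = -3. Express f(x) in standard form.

Build the Lagrange basis polynomials:
L_0(x) = (x + 1)x(x - 1) / [-6] = -(1/6)x^3 + (1/6)x
L_1(x) = (x + 2)x(x - 1) / [2] = (1/2)x^3 + (1/2)x^2 - x
L_2(x) = (x + 2)(x + 1)(x - 1) / [-2] = -(1/2)x^3 - x^2 + (1/2)x + 1
L_3(x) = (x + 2)(x + 1)x / [6] = (1/6)x^3 + (1/2)x^2 + (1/3)x
f(x) = (-1)·L_0 + 7·L_1 + 2·L_2 + (-3)·L_3
  (-1)·L_0(x) = (1/6)x^3 - (1/6)x
  7·L_1(x) = (7/2)x^3 + (7/2)x^2 - 7x
  2·L_2(x) = -x^3 - 2x^2 + x + 2
  (-3)·L_3(x) = -(1/2)x^3 - (3/2)x^2 - x
Adding term by term: (13/6)x^3 - (43/6)x + 2

f(x) = (13/6)x^3 - (43/6)x + 2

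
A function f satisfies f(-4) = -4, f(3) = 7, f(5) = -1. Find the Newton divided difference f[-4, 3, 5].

-13/21

f[-4,3] = (7 - (-4)) / (3 - (-4)) = 11/7
f[3,5] = (-1 - 7) / (5 - 3) = -4
f[-4,3,5] = (-4 - 11/7) / (5 - (-4)) = -13/21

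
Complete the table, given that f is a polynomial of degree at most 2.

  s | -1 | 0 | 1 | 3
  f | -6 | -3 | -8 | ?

The 3 known values determine f uniquely (degree ≤ 2).
Evaluate each Lagrange basis at s = 3:
L_0(3) = (3)·(2)/[(-1)·(-2)] = 3
L_1(3) = (4)·(2)/[(1)·(-1)] = -8
L_2(3) = (4)·(3)/[(2)·(1)] = 6
Sum: (-6)·(3) + (-3)·(-8) + (-8)·(6) = -42

-42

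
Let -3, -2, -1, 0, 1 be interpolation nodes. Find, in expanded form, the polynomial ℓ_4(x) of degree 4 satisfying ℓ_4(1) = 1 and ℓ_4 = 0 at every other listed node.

ℓ_4(x) = (1/24)x^4 + (1/4)x^3 + (11/24)x^2 + (1/4)x

ℓ_4(x) = (x + 3)(x + 2)(x + 1)x / [(4)·(3)·(2)·(1)]
       = (x^4 + 6x^3 + 11x^2 + 6x) / (24)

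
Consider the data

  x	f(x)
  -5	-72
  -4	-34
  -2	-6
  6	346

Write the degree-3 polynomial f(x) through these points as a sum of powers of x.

Newton's divided differences:
f[-5,-4] = (-34 - (-72)) / (-4 - (-5)) = 38
f[-4,-2] = (-6 - (-34)) / (-2 - (-4)) = 14
f[-2,6] = (346 - (-6)) / (6 - (-2)) = 44
f[-5,-4,-2] = (14 - 38) / (-2 - (-5)) = -8
f[-4,-2,6] = (44 - 14) / (6 - (-4)) = 3
f[-5,-4,-2,6] = (3 - (-8)) / (6 - (-5)) = 1
f(x) = -72 + 38·(x + 5) + (-8)·(x + 5)(x + 4) + 1·(x + 5)(x + 4)(x + 2)
Expanding: f(x) = x^3 + 3x^2 + 4x - 2

f(x) = x^3 + 3x^2 + 4x - 2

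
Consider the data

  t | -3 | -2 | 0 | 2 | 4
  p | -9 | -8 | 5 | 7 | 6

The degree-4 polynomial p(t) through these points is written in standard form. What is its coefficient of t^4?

97/840

L_0(t) = (t + 2)t(t - 2)(t - 4) / [105] = (1/105)t^4 - (4/105)t^3 - (4/105)t^2 + (16/105)t
L_1(t) = (t + 3)t(t - 2)(t - 4) / [-48] = -(1/48)t^4 + (1/16)t^3 + (5/24)t^2 - (1/2)t
L_2(t) = (t + 3)(t + 2)(t - 2)(t - 4) / [48] = (1/48)t^4 - (1/48)t^3 - (1/3)t^2 + (1/12)t + 1
L_3(t) = (t + 3)(t + 2)t(t - 4) / [-80] = -(1/80)t^4 - (1/80)t^3 + (7/40)t^2 + (3/10)t
L_4(t) = (t + 3)(t + 2)t(t - 2) / [336] = (1/336)t^4 + (1/112)t^3 - (1/84)t^2 - (1/28)t
p(t) = (-9)·L_0 + (-8)·L_1 + 5·L_2 + 7·L_3 + 6·L_4
Only the coefficient of t^4 is needed; take it from each L_i and combine:
(-9)·(1/105) + (-8)·(-1/48) + 5·(1/48) + 7·(-1/80) + 6·(1/336) = 97/840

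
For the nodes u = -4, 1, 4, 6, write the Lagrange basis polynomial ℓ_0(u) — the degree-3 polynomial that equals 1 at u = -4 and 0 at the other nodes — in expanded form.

ℓ_0(u) = (u - 1)(u - 4)(u - 6) / [(-5)·(-8)·(-10)]
       = (u^3 - 11u^2 + 34u - 24) / (-400)

ℓ_0(u) = -(1/400)u^3 + (11/400)u^2 - (17/200)u + 3/50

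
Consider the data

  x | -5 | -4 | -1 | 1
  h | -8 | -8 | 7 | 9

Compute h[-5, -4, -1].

h[-5,-4] = (-8 - (-8)) / (-4 - (-5)) = 0
h[-4,-1] = (7 - (-8)) / (-1 - (-4)) = 5
h[-5,-4,-1] = (5 - 0) / (-1 - (-5)) = 5/4

5/4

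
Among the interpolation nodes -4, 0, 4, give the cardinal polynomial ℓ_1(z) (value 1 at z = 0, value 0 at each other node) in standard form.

ℓ_1(z) = (z + 4)(z - 4) / [(4)·(-4)]
       = (z^2 - 16) / (-16)

ℓ_1(z) = -(1/16)z^2 + 1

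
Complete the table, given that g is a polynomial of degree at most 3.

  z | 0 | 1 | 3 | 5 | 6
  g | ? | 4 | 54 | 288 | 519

3

The 4 known values determine g uniquely (degree ≤ 3).
Evaluate each Lagrange basis at z = 0:
L_0(0) = (-3)·(-5)·(-6)/[(-2)·(-4)·(-5)] = 9/4
L_1(0) = (-1)·(-5)·(-6)/[(2)·(-2)·(-3)] = -5/2
L_2(0) = (-1)·(-3)·(-6)/[(4)·(2)·(-1)] = 9/4
L_3(0) = (-1)·(-3)·(-5)/[(5)·(3)·(1)] = -1
Sum: 4·(9/4) + 54·(-5/2) + 288·(9/4) + 519·(-1) = 3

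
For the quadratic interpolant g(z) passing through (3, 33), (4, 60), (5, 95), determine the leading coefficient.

4

Build the Lagrange basis polynomials:
L_0(z) = (z - 4)(z - 5) / [2] = (1/2)z^2 - (9/2)z + 10
L_1(z) = (z - 3)(z - 5) / [-1] = -z^2 + 8z - 15
L_2(z) = (z - 3)(z - 4) / [2] = (1/2)z^2 - (7/2)z + 6
g(z) = 33·L_0 + 60·L_1 + 95·L_2
Only the coefficient of z^2 is needed; take it from each L_i and combine:
33·(1/2) + 60·(-1) + 95·(1/2) = 4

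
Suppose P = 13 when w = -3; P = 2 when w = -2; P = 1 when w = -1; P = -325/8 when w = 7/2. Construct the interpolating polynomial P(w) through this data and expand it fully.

P(w) = -w^3 - w^2 + 3w + 4

Newton's divided differences:
P[-3,-2] = (2 - 13) / (-2 - (-3)) = -11
P[-2,-1] = (1 - 2) / (-1 - (-2)) = -1
P[-1,7/2] = (-325/8 - 1) / (7/2 - (-1)) = -37/4
P[-3,-2,-1] = (-1 - (-11)) / (-1 - (-3)) = 5
P[-2,-1,7/2] = (-37/4 - (-1)) / (7/2 - (-2)) = -3/2
P[-3,-2,-1,7/2] = (-3/2 - 5) / (7/2 - (-3)) = -1
P(w) = 13 + (-11)·(w + 3) + 5·(w + 3)(w + 2) + (-1)·(w + 3)(w + 2)(w + 1)
Expanding: P(w) = -w^3 - w^2 + 3w + 4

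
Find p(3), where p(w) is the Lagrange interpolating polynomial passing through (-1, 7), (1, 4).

Evaluate each Lagrange basis at w = 3:
L_0(3) = (2)/[(-2)] = -1
L_1(3) = (4)/[(2)] = 2
Sum: 7·(-1) + 4·(2) = 1

1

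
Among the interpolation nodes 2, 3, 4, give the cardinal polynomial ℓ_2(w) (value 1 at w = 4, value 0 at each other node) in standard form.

ℓ_2(w) = (1/2)w^2 - (5/2)w + 3

ℓ_2(w) = (w - 2)(w - 3) / [(2)·(1)]
       = (w^2 - 5w + 6) / (2)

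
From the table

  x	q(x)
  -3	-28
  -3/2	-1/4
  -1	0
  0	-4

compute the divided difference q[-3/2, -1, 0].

q[-3/2,-1] = (0 - (-1/4)) / (-1 - (-3/2)) = 1/2
q[-1,0] = (-4 - 0) / (0 - (-1)) = -4
q[-3/2,-1,0] = (-4 - 1/2) / (0 - (-3/2)) = -3

-3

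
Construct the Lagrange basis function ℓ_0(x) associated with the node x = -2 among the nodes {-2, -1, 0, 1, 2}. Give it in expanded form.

ℓ_0(x) = (1/24)x^4 - (1/12)x^3 - (1/24)x^2 + (1/12)x

ℓ_0(x) = (x + 1)x(x - 1)(x - 2) / [(-1)·(-2)·(-3)·(-4)]
       = (x^4 - 2x^3 - x^2 + 2x) / (24)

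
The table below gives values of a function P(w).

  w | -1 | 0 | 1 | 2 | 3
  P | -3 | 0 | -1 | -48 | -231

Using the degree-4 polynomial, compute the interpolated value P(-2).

Evaluate each Lagrange basis at w = -2:
L_0(-2) = (-2)·(-3)·(-4)·(-5)/[(-1)·(-2)·(-3)·(-4)] = 5
L_1(-2) = (-1)·(-3)·(-4)·(-5)/[(1)·(-1)·(-2)·(-3)] = -10
L_2(-2) = (-1)·(-2)·(-4)·(-5)/[(2)·(1)·(-1)·(-2)] = 10
L_3(-2) = (-1)·(-2)·(-3)·(-5)/[(3)·(2)·(1)·(-1)] = -5
L_4(-2) = (-1)·(-2)·(-3)·(-4)/[(4)·(3)·(2)·(1)] = 1
Sum: (-3)·(5) + 0 + (-1)·(10) + (-48)·(-5) + (-231)·(1) = -16

-16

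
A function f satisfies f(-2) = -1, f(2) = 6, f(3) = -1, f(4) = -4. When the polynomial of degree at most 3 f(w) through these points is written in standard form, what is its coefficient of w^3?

The leading coefficient equals the top divided difference f[-2,2,3,4].
f[-2,2] = (6 - (-1)) / (2 - (-2)) = 7/4
f[2,3] = (-1 - 6) / (3 - 2) = -7
f[3,4] = (-4 - (-1)) / (4 - 3) = -3
f[-2,2,3] = (-7 - 7/4) / (3 - (-2)) = -7/4
f[2,3,4] = (-3 - (-7)) / (4 - 2) = 2
f[-2,2,3,4] = (2 - (-7/4)) / (4 - (-2)) = 5/8

5/8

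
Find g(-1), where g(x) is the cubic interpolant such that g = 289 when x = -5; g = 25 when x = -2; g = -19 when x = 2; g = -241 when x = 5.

5

Evaluate each Lagrange basis at x = -1:
L_0(-1) = (1)·(-3)·(-6)/[(-3)·(-7)·(-10)] = -3/35
L_1(-1) = (4)·(-3)·(-6)/[(3)·(-4)·(-7)] = 6/7
L_2(-1) = (4)·(1)·(-6)/[(7)·(4)·(-3)] = 2/7
L_3(-1) = (4)·(1)·(-3)/[(10)·(7)·(3)] = -2/35
Sum: 289·(-3/35) + 25·(6/7) + (-19)·(2/7) + (-241)·(-2/35) = 5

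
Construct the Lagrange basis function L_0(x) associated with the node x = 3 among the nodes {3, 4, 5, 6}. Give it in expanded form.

L_0(x) = -(1/6)x^3 + (5/2)x^2 - (37/3)x + 20

L_0(x) = (x - 4)(x - 5)(x - 6) / [(-1)·(-2)·(-3)]
       = (x^3 - 15x^2 + 74x - 120) / (-6)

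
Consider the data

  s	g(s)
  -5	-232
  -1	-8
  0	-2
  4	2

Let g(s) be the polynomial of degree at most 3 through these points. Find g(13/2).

881/8

Using Newton's divided-difference form:
g[-5,-1] = (-8 - (-232)) / (-1 - (-5)) = 56
g[-1,0] = (-2 - (-8)) / (0 - (-1)) = 6
g[0,4] = (2 - (-2)) / (4 - 0) = 1
g[-5,-1,0] = (6 - 56) / (0 - (-5)) = -10
g[-1,0,4] = (1 - 6) / (4 - (-1)) = -1
g[-5,-1,0,4] = (-1 - (-10)) / (4 - (-5)) = 1
g(13/2) = -232 + 56·(23/2) + (-10)·(23/2)·(15/2) + 1·(23/2)·(15/2)·(13/2) = 881/8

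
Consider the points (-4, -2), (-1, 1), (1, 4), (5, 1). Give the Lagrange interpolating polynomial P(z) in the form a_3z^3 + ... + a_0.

P(z) = -(19/360)z^3 - (1/9)z^2 + (559/360)z + 47/18

L_0(z) = (z + 1)(z - 1)(z - 5) / [-135] = -(1/135)z^3 + (1/27)z^2 + (1/135)z - 1/27
L_1(z) = (z + 4)(z - 1)(z - 5) / [36] = (1/36)z^3 - (1/18)z^2 - (19/36)z + 5/9
L_2(z) = (z + 4)(z + 1)(z - 5) / [-40] = -(1/40)z^3 + (21/40)z + 1/2
L_3(z) = (z + 4)(z + 1)(z - 1) / [216] = (1/216)z^3 + (1/54)z^2 - (1/216)z - 1/54
P(z) = (-2)·L_0 + 1·L_1 + 4·L_2 + 1·L_3
  (-2)·L_0(z) = (2/135)z^3 - (2/27)z^2 - (2/135)z + 2/27
  1·L_1(z) = (1/36)z^3 - (1/18)z^2 - (19/36)z + 5/9
  4·L_2(z) = -(1/10)z^3 + (21/10)z + 2
  1·L_3(z) = (1/216)z^3 + (1/54)z^2 - (1/216)z - 1/54
Adding term by term: -(19/360)z^3 - (1/9)z^2 + (559/360)z + 47/18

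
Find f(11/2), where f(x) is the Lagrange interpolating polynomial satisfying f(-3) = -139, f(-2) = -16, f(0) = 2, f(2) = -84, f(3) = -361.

Evaluate each Lagrange basis at x = 11/2:
L_0(11/2) = (15/2)·(11/2)·(7/2)·(5/2)/[(-1)·(-3)·(-5)·(-6)] = 385/96
L_1(11/2) = (17/2)·(11/2)·(7/2)·(5/2)/[(1)·(-2)·(-4)·(-5)] = -1309/128
L_2(11/2) = (17/2)·(15/2)·(7/2)·(5/2)/[(3)·(2)·(-2)·(-3)] = 2975/192
L_3(11/2) = (17/2)·(15/2)·(11/2)·(5/2)/[(5)·(4)·(2)·(-1)] = -2805/128
L_4(11/2) = (17/2)·(15/2)·(11/2)·(7/2)/[(6)·(5)·(3)·(1)] = 1309/96
Sum: (-139)·(385/96) + (-16)·(-1309/128) + 2·(2975/192) + (-84)·(-2805/128) + (-361)·(1309/96) = -55111/16

-55111/16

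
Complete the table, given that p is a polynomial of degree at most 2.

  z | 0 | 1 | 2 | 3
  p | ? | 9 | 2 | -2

The 3 known values determine p uniquely (degree ≤ 2).
Evaluate each Lagrange basis at z = 0:
L_0(0) = (-2)·(-3)/[(-1)·(-2)] = 3
L_1(0) = (-1)·(-3)/[(1)·(-1)] = -3
L_2(0) = (-1)·(-2)/[(2)·(1)] = 1
Sum: 9·(3) + 2·(-3) + (-2)·(1) = 19

19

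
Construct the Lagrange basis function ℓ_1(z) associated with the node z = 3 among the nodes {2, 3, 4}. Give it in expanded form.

ℓ_1(z) = (z - 2)(z - 4) / [(1)·(-1)]
       = (z^2 - 6z + 8) / (-1)

ℓ_1(z) = -z^2 + 6z - 8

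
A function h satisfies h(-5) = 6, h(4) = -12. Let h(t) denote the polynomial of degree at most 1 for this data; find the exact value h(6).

-16

Evaluate each Lagrange basis at t = 6:
L_0(6) = (2)/[(-9)] = -2/9
L_1(6) = (11)/[(9)] = 11/9
Sum: 6·(-2/9) + (-12)·(11/9) = -16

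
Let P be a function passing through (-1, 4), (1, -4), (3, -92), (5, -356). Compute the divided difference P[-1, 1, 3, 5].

-2

P[-1,1] = (-4 - 4) / (1 - (-1)) = -4
P[1,3] = (-92 - (-4)) / (3 - 1) = -44
P[3,5] = (-356 - (-92)) / (5 - 3) = -132
P[-1,1,3] = (-44 - (-4)) / (3 - (-1)) = -10
P[1,3,5] = (-132 - (-44)) / (5 - 1) = -22
P[-1,1,3,5] = (-22 - (-10)) / (5 - (-1)) = -2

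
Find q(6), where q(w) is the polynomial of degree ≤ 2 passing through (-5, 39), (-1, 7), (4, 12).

28

Evaluate each Lagrange basis at w = 6:
L_0(6) = (7)·(2)/[(-4)·(-9)] = 7/18
L_1(6) = (11)·(2)/[(4)·(-5)] = -11/10
L_2(6) = (11)·(7)/[(9)·(5)] = 77/45
Sum: 39·(7/18) + 7·(-11/10) + 12·(77/45) = 28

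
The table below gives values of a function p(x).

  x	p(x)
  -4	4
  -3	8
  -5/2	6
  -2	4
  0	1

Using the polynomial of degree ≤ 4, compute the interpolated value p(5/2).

-4903/32

Evaluate each Lagrange basis at x = 5/2:
L_0(5/2) = (11/2)·(5)·(9/2)·(5/2)/[(-1)·(-3/2)·(-2)·(-4)] = 825/32
L_1(5/2) = (13/2)·(5)·(9/2)·(5/2)/[(1)·(-1/2)·(-1)·(-3)] = -975/4
L_2(5/2) = (13/2)·(11/2)·(9/2)·(5/2)/[(3/2)·(1/2)·(-1/2)·(-5/2)] = 429
L_3(5/2) = (13/2)·(11/2)·(5)·(5/2)/[(2)·(1)·(1/2)·(-2)] = -3575/16
L_4(5/2) = (13/2)·(11/2)·(5)·(9/2)/[(4)·(3)·(5/2)·(2)] = 429/32
Sum: 4·(825/32) + 8·(-975/4) + 6·(429) + 4·(-3575/16) + 1·(429/32) = -4903/32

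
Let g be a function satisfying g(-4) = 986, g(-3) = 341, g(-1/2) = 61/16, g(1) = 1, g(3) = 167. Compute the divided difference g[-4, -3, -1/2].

583/4

g[-4,-3] = (341 - 986) / (-3 - (-4)) = -645
g[-3,-1/2] = (61/16 - 341) / (-1/2 - (-3)) = -1079/8
g[-4,-3,-1/2] = (-1079/8 - (-645)) / (-1/2 - (-4)) = 583/4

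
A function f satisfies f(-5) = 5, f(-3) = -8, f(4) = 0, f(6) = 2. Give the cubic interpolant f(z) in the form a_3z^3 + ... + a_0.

f(z) = -(109/1386)z^3 + (247/462)z^2 + (1130/693)z - 2320/231

Build the Lagrange basis polynomials:
L_0(z) = (z + 3)(z - 4)(z - 6) / [-198] = -(1/198)z^3 + (7/198)z^2 + (1/33)z - 4/11
L_1(z) = (z + 5)(z - 4)(z - 6) / [126] = (1/126)z^3 - (5/126)z^2 - (13/63)z + 20/21
L_2(z) = (z + 5)(z + 3)(z - 6) / [-126] = -(1/126)z^3 - (1/63)z^2 + (11/42)z + 5/7
L_3(z) = (z + 5)(z + 3)(z - 4) / [198] = (1/198)z^3 + (2/99)z^2 - (17/198)z - 10/33
f(z) = 5·L_0 + (-8)·L_1 + 0·L_2 + 2·L_3
  5·L_0(z) = -(5/198)z^3 + (35/198)z^2 + (5/33)z - 20/11
  (-8)·L_1(z) = -(4/63)z^3 + (20/63)z^2 + (104/63)z - 160/21
  0·L_2(z) = 0
  2·L_3(z) = (1/99)z^3 + (4/99)z^2 - (17/99)z - 20/33
Adding term by term: -(109/1386)z^3 + (247/462)z^2 + (1130/693)z - 2320/231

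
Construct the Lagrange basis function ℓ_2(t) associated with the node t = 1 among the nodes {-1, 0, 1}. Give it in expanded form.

ℓ_2(t) = (t + 1)t / [(2)·(1)]
       = (t^2 + t) / (2)

ℓ_2(t) = (1/2)t^2 + (1/2)t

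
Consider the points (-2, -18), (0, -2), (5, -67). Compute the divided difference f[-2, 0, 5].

-3

f[-2,0] = (-2 - (-18)) / (0 - (-2)) = 8
f[0,5] = (-67 - (-2)) / (5 - 0) = -13
f[-2,0,5] = (-13 - 8) / (5 - (-2)) = -3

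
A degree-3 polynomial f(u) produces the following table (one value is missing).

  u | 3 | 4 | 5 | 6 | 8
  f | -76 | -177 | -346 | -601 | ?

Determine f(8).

-1441

The 4 known values determine f uniquely (degree ≤ 3).
Evaluate each Lagrange basis at u = 8:
L_0(8) = (4)·(3)·(2)/[(-1)·(-2)·(-3)] = -4
L_1(8) = (5)·(3)·(2)/[(1)·(-1)·(-2)] = 15
L_2(8) = (5)·(4)·(2)/[(2)·(1)·(-1)] = -20
L_3(8) = (5)·(4)·(3)/[(3)·(2)·(1)] = 10
Sum: (-76)·(-4) + (-177)·(15) + (-346)·(-20) + (-601)·(10) = -1441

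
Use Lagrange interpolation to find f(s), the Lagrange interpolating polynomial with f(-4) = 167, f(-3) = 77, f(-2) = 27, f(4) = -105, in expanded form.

f(s) = -2s^3 + 2s^2 - 2s - 1

L_0(s) = (s + 3)(s + 2)(s - 4) / [-16] = -(1/16)s^3 - (1/16)s^2 + (7/8)s + 3/2
L_1(s) = (s + 4)(s + 2)(s - 4) / [7] = (1/7)s^3 + (2/7)s^2 - (16/7)s - 32/7
L_2(s) = (s + 4)(s + 3)(s - 4) / [-12] = -(1/12)s^3 - (1/4)s^2 + (4/3)s + 4
L_3(s) = (s + 4)(s + 3)(s + 2) / [336] = (1/336)s^3 + (3/112)s^2 + (13/168)s + 1/14
f(s) = 167·L_0 + 77·L_1 + 27·L_2 + (-105)·L_3
  167·L_0(s) = -(167/16)s^3 - (167/16)s^2 + (1169/8)s + 501/2
  77·L_1(s) = 11s^3 + 22s^2 - 176s - 352
  27·L_2(s) = -(9/4)s^3 - (27/4)s^2 + 36s + 108
  (-105)·L_3(s) = -(5/16)s^3 - (45/16)s^2 - (65/8)s - 15/2
Adding term by term: -2s^3 + 2s^2 - 2s - 1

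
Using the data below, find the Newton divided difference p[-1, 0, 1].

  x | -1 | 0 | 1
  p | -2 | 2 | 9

3/2

p[-1,0] = (2 - (-2)) / (0 - (-1)) = 4
p[0,1] = (9 - 2) / (1 - 0) = 7
p[-1,0,1] = (7 - 4) / (1 - (-1)) = 3/2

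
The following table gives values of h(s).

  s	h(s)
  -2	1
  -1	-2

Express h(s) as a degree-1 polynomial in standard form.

h(s) = -3s - 5

L_0(s) = (s + 1) / [-1] = -s - 1
L_1(s) = (s + 2) / [1] = s + 2
h(s) = 1·L_0 + (-2)·L_1
  1·L_0(s) = -s - 1
  (-2)·L_1(s) = -2s - 4
Adding term by term: -3s - 5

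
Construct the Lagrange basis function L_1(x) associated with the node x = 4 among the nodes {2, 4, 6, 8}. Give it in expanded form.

L_1(x) = (1/16)x^3 - x^2 + (19/4)x - 6

L_1(x) = (x - 2)(x - 6)(x - 8) / [(2)·(-2)·(-4)]
       = (x^3 - 16x^2 + 76x - 96) / (16)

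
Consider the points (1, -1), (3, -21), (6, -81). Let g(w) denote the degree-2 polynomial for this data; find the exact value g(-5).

-37

L_0(-5) = (-8)·(-11)/[(-2)·(-5)] = 44/5
L_1(-5) = (-6)·(-11)/[(2)·(-3)] = -11
L_2(-5) = (-6)·(-8)/[(5)·(3)] = 16/5
Sum: (-1)·(44/5) + (-21)·(-11) + (-81)·(16/5) = -37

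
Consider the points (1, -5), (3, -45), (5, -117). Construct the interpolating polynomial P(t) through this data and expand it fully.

P(t) = -4t^2 - 4t + 3

Build the Lagrange basis polynomials:
L_0(t) = (t - 3)(t - 5) / [8] = (1/8)t^2 - t + 15/8
L_1(t) = (t - 1)(t - 5) / [-4] = -(1/4)t^2 + (3/2)t - 5/4
L_2(t) = (t - 1)(t - 3) / [8] = (1/8)t^2 - (1/2)t + 3/8
P(t) = (-5)·L_0 + (-45)·L_1 + (-117)·L_2
  (-5)·L_0(t) = -(5/8)t^2 + 5t - 75/8
  (-45)·L_1(t) = (45/4)t^2 - (135/2)t + 225/4
  (-117)·L_2(t) = -(117/8)t^2 + (117/2)t - 351/8
Adding term by term: -4t^2 - 4t + 3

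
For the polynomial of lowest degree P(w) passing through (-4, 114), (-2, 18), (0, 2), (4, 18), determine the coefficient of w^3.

L_0(w) = (w + 2)w(w - 4) / [-64] = -(1/64)w^3 + (1/32)w^2 + (1/8)w
L_1(w) = (w + 4)w(w - 4) / [24] = (1/24)w^3 - (2/3)w
L_2(w) = (w + 4)(w + 2)(w - 4) / [-32] = -(1/32)w^3 - (1/16)w^2 + (1/2)w + 1
L_3(w) = (w + 4)(w + 2)w / [192] = (1/192)w^3 + (1/32)w^2 + (1/24)w
P(w) = 114·L_0 + 18·L_1 + 2·L_2 + 18·L_3
Only the coefficient of w^3 is needed; take it from each L_i and combine:
114·(-1/64) + 18·(1/24) + 2·(-1/32) + 18·(1/192) = -1

-1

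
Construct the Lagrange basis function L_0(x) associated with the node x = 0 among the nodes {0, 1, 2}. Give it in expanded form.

L_0(x) = (1/2)x^2 - (3/2)x + 1

L_0(x) = (x - 1)(x - 2) / [(-1)·(-2)]
       = (x^2 - 3x + 2) / (2)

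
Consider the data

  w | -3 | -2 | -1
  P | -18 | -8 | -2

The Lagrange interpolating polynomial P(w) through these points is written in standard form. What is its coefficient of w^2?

-2

The leading coefficient equals the top divided difference P[-3,-2,-1].
P[-3,-2] = (-8 - (-18)) / (-2 - (-3)) = 10
P[-2,-1] = (-2 - (-8)) / (-1 - (-2)) = 6
P[-3,-2,-1] = (6 - 10) / (-1 - (-3)) = -2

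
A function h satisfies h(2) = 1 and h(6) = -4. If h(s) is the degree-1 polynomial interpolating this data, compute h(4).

L_0(4) = (-2)/[(-4)] = 1/2
L_1(4) = (2)/[(4)] = 1/2
Sum: 1·(1/2) + (-4)·(1/2) = -3/2

-3/2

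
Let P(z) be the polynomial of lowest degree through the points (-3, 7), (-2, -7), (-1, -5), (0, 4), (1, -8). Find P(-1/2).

Evaluate each Lagrange basis at z = -1/2:
L_0(-1/2) = (3/2)·(1/2)·(-1/2)·(-3/2)/[(-1)·(-2)·(-3)·(-4)] = 3/128
L_1(-1/2) = (5/2)·(1/2)·(-1/2)·(-3/2)/[(1)·(-1)·(-2)·(-3)] = -5/32
L_2(-1/2) = (5/2)·(3/2)·(-1/2)·(-3/2)/[(2)·(1)·(-1)·(-2)] = 45/64
L_3(-1/2) = (5/2)·(3/2)·(1/2)·(-3/2)/[(3)·(2)·(1)·(-1)] = 15/32
L_4(-1/2) = (5/2)·(3/2)·(1/2)·(-1/2)/[(4)·(3)·(2)·(1)] = -5/128
Sum: 7·(3/128) + (-7)·(-5/32) + (-5)·(45/64) + 4·(15/32) + (-8)·(-5/128) = -9/128

-9/128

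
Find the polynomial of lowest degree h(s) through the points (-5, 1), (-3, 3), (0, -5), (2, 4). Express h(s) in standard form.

h(s) = (13/42)s^3 + (61/35)s^2 - (47/210)s - 5

L_0(s) = (s + 3)s(s - 2) / [-70] = -(1/70)s^3 - (1/70)s^2 + (3/35)s
L_1(s) = (s + 5)s(s - 2) / [30] = (1/30)s^3 + (1/10)s^2 - (1/3)s
L_2(s) = (s + 5)(s + 3)(s - 2) / [-30] = -(1/30)s^3 - (1/5)s^2 + (1/30)s + 1
L_3(s) = (s + 5)(s + 3)s / [70] = (1/70)s^3 + (4/35)s^2 + (3/14)s
h(s) = 1·L_0 + 3·L_1 + (-5)·L_2 + 4·L_3
  1·L_0(s) = -(1/70)s^3 - (1/70)s^2 + (3/35)s
  3·L_1(s) = (1/10)s^3 + (3/10)s^2 - s
  (-5)·L_2(s) = (1/6)s^3 + s^2 - (1/6)s - 5
  4·L_3(s) = (2/35)s^3 + (16/35)s^2 + (6/7)s
Adding term by term: (13/42)s^3 + (61/35)s^2 - (47/210)s - 5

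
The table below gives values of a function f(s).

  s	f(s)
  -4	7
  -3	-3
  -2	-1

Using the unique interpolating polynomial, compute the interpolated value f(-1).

13

Using Newton's divided-difference form:
f[-4,-3] = (-3 - 7) / (-3 - (-4)) = -10
f[-3,-2] = (-1 - (-3)) / (-2 - (-3)) = 2
f[-4,-3,-2] = (2 - (-10)) / (-2 - (-4)) = 6
f(-1) = 7 + (-10)·(3) + 6·(3)·(2) = 13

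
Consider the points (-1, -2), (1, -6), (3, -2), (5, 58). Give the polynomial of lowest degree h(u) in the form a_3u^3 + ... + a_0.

h(u) = u^3 - 2u^2 - 3u - 2

Build the Lagrange basis polynomials:
L_0(u) = (u - 1)(u - 3)(u - 5) / [-48] = -(1/48)u^3 + (3/16)u^2 - (23/48)u + 5/16
L_1(u) = (u + 1)(u - 3)(u - 5) / [16] = (1/16)u^3 - (7/16)u^2 + (7/16)u + 15/16
L_2(u) = (u + 1)(u - 1)(u - 5) / [-16] = -(1/16)u^3 + (5/16)u^2 + (1/16)u - 5/16
L_3(u) = (u + 1)(u - 1)(u - 3) / [48] = (1/48)u^3 - (1/16)u^2 - (1/48)u + 1/16
h(u) = (-2)·L_0 + (-6)·L_1 + (-2)·L_2 + 58·L_3
  (-2)·L_0(u) = (1/24)u^3 - (3/8)u^2 + (23/24)u - 5/8
  (-6)·L_1(u) = -(3/8)u^3 + (21/8)u^2 - (21/8)u - 45/8
  (-2)·L_2(u) = (1/8)u^3 - (5/8)u^2 - (1/8)u + 5/8
  58·L_3(u) = (29/24)u^3 - (29/8)u^2 - (29/24)u + 29/8
Adding term by term: u^3 - 2u^2 - 3u - 2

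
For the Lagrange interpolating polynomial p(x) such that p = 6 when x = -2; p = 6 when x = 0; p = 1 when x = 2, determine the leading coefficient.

-5/8

L_0(x) = x(x - 2) / [8] = (1/8)x^2 - (1/4)x
L_1(x) = (x + 2)(x - 2) / [-4] = -(1/4)x^2 + 1
L_2(x) = (x + 2)x / [8] = (1/8)x^2 + (1/4)x
p(x) = 6·L_0 + 6·L_1 + 1·L_2
Only the coefficient of x^2 is needed; take it from each L_i and combine:
6·(1/8) + 6·(-1/4) + 1·(1/8) = -5/8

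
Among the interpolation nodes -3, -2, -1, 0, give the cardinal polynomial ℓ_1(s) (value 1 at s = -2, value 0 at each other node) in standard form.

ℓ_1(s) = (1/2)s^3 + 2s^2 + (3/2)s

ℓ_1(s) = (s + 3)(s + 1)s / [(1)·(-1)·(-2)]
       = (s^3 + 4s^2 + 3s) / (2)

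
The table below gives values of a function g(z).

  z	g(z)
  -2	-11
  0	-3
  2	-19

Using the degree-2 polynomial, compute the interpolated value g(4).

-59

Evaluate each Lagrange basis at z = 4:
L_0(4) = (4)·(2)/[(-2)·(-4)] = 1
L_1(4) = (6)·(2)/[(2)·(-2)] = -3
L_2(4) = (6)·(4)/[(4)·(2)] = 3
Sum: (-11)·(1) + (-3)·(-3) + (-19)·(3) = -59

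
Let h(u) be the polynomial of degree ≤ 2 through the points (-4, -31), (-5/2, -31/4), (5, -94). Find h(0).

1

Evaluate each Lagrange basis at u = 0:
L_0(0) = (5/2)·(-5)/[(-3/2)·(-9)] = -25/27
L_1(0) = (4)·(-5)/[(3/2)·(-15/2)] = 16/9
L_2(0) = (4)·(5/2)/[(9)·(15/2)] = 4/27
Sum: (-31)·(-25/27) + (-31/4)·(16/9) + (-94)·(4/27) = 1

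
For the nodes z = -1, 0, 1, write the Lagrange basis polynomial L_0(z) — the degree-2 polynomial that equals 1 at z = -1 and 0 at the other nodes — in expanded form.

L_0(z) = z(z - 1) / [(-1)·(-2)]
       = (z^2 - z) / (2)

L_0(z) = (1/2)z^2 - (1/2)z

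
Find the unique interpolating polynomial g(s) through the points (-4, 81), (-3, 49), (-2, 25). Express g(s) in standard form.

Build the Lagrange basis polynomials:
L_0(s) = (s + 3)(s + 2) / [2] = (1/2)s^2 + (5/2)s + 3
L_1(s) = (s + 4)(s + 2) / [-1] = -s^2 - 6s - 8
L_2(s) = (s + 4)(s + 3) / [2] = (1/2)s^2 + (7/2)s + 6
g(s) = 81·L_0 + 49·L_1 + 25·L_2
  81·L_0(s) = (81/2)s^2 + (405/2)s + 243
  49·L_1(s) = -49s^2 - 294s - 392
  25·L_2(s) = (25/2)s^2 + (175/2)s + 150
Adding term by term: 4s^2 - 4s + 1

g(s) = 4s^2 - 4s + 1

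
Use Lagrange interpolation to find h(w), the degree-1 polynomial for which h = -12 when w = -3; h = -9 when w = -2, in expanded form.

h(w) = 3w - 3

Build the Lagrange basis polynomials:
L_0(w) = (w + 2) / [-1] = -w - 2
L_1(w) = (w + 3) / [1] = w + 3
h(w) = (-12)·L_0 + (-9)·L_1
  (-12)·L_0(w) = 12w + 24
  (-9)·L_1(w) = -9w - 27
Adding term by term: 3w - 3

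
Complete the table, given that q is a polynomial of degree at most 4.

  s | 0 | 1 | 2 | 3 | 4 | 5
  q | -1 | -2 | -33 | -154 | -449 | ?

-1026

The 5 known values determine q uniquely (degree ≤ 4).
L_0(5) = (4)·(3)·(2)·(1)/[(-1)·(-2)·(-3)·(-4)] = 1
L_1(5) = (5)·(3)·(2)·(1)/[(1)·(-1)·(-2)·(-3)] = -5
L_2(5) = (5)·(4)·(2)·(1)/[(2)·(1)·(-1)·(-2)] = 10
L_3(5) = (5)·(4)·(3)·(1)/[(3)·(2)·(1)·(-1)] = -10
L_4(5) = (5)·(4)·(3)·(2)/[(4)·(3)·(2)·(1)] = 5
Sum: (-1)·(1) + (-2)·(-5) + (-33)·(10) + (-154)·(-10) + (-449)·(5) = -1026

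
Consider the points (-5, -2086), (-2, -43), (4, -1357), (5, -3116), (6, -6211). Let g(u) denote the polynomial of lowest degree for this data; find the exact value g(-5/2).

Using Newton's divided-difference form:
g[-5,-2] = (-43 - (-2086)) / (-2 - (-5)) = 681
g[-2,4] = (-1357 - (-43)) / (4 - (-2)) = -219
g[4,5] = (-3116 - (-1357)) / (5 - 4) = -1759
g[5,6] = (-6211 - (-3116)) / (6 - 5) = -3095
g[-5,-2,4] = (-219 - 681) / (4 - (-5)) = -100
g[-2,4,5] = (-1759 - (-219)) / (5 - (-2)) = -220
g[4,5,6] = (-3095 - (-1759)) / (6 - 4) = -668
g[-5,-2,4,5] = (-220 - (-100)) / (5 - (-5)) = -12
g[-2,4,5,6] = (-668 - (-220)) / (6 - (-2)) = -56
g[-5,-2,4,5,6] = (-56 - (-12)) / (6 - (-5)) = -4
g(-5/2) = -2086 + 681·(5/2) + (-100)·(5/2)·(-1/2) + (-12)·(5/2)·(-1/2)·(-13/2) + (-4)·(5/2)·(-1/2)·(-13/2)·(-15/2) = -449/4

-449/4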